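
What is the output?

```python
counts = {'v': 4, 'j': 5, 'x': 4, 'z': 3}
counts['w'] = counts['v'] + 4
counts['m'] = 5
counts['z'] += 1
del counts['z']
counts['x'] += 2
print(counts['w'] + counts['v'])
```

counts['w'] = counts['v']+4 = 8 → {'v': 4, 'j': 5, 'x': 4, 'z': 3, 'w': 8}
counts['m'] = 5 → {'v': 4, 'j': 5, 'x': 4, 'z': 3, 'w': 8, 'm': 5}
counts['z'] = 3+1 = 4 → {'v': 4, 'j': 5, 'x': 4, 'z': 4, 'w': 8, 'm': 5}
del 'z' → {'v': 4, 'j': 5, 'x': 4, 'w': 8, 'm': 5}
counts['x'] = 4+2 = 6 → {'v': 4, 'j': 5, 'x': 6, 'w': 8, 'm': 5}
counts['w']+counts['v'] = 8+4 = 12

12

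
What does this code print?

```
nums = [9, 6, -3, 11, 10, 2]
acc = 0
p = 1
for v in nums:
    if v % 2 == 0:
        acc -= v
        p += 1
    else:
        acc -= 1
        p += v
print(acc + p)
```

0

v=9: not even, acc = 0-1 = -1; p=10
v=6: even, acc = (-1)-6 = -7; p=11
v=-3: not even, acc = (-7)-1 = -8; p=8
v=11: not even, acc = (-8)-1 = -9; p=19
v=10: even, acc = (-9)-10 = -19; p=20
v=2: even, acc = (-19)-2 = -21; p=21
acc+p = (-21)+21 = 0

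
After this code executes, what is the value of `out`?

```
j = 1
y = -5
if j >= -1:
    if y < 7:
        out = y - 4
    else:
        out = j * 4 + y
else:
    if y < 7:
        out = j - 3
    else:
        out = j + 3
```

j=1, y=-5
j >= -1 is True; y < 7 is True
→ out = y - 4 = -9

-9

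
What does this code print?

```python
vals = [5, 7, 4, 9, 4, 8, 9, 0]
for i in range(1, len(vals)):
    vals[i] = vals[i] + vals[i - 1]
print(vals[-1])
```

46

i=1: vals[1] = 7+5 = 12 → [5, 12, 4, 9, 4, 8, 9, 0]
i=2: vals[2] = 4+12 = 16 → [5, 12, 16, 9, 4, 8, 9, 0]
i=3: vals[3] = 9+16 = 25 → [5, 12, 16, 25, 4, 8, 9, 0]
i=4: vals[4] = 4+25 = 29 → [5, 12, 16, 25, 29, 8, 9, 0]
i=5: vals[5] = 8+29 = 37 → [5, 12, 16, 25, 29, 37, 9, 0]
i=6: vals[6] = 9+37 = 46 → [5, 12, 16, 25, 29, 37, 46, 0]
i=7: vals[7] = 0+46 = 46 → [5, 12, 16, 25, 29, 37, 46, 46]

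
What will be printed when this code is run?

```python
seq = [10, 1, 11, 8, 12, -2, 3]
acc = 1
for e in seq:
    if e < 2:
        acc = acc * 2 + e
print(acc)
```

e=10: not <2
e=1: <2, acc = 1*2+1 = 3
e=11: not <2
e=8: not <2
e=12: not <2
e=-2: <2, acc = 3*2+(-2) = 4
e=3: not <2

4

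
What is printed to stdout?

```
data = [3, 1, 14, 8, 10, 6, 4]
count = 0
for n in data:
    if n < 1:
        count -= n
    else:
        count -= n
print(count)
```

-46

n=3: not <1, count = 0-3 = -3
n=1: not <1, count = (-3)-1 = -4
n=14: not <1, count = (-4)-14 = -18
n=8: not <1, count = (-18)-8 = -26
n=10: not <1, count = (-26)-10 = -36
n=6: not <1, count = (-36)-6 = -42
n=4: not <1, count = (-42)-4 = -46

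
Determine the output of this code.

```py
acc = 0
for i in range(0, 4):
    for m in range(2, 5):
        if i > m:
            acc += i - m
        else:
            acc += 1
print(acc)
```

i=0,m=2: not 0>2, acc = 0+1 = 1
i=0,m=3: not 0>3, acc = 1+1 = 2
i=0,m=4: not 0>4, acc = 2+1 = 3
i=1,m=2: not 1>2, acc = 3+1 = 4
i=1,m=3: not 1>3, acc = 4+1 = 5
i=1,m=4: not 1>4, acc = 5+1 = 6
i=2,m=2: not 2>2, acc = 6+1 = 7
i=2,m=3: not 2>3, acc = 7+1 = 8
i=2,m=4: not 2>4, acc = 8+1 = 9
i=3,m=2: 3>2, acc = 9+1 = 10
i=3,m=3: not 3>3, acc = 10+1 = 11
i=3,m=4: not 3>4, acc = 11+1 = 12

12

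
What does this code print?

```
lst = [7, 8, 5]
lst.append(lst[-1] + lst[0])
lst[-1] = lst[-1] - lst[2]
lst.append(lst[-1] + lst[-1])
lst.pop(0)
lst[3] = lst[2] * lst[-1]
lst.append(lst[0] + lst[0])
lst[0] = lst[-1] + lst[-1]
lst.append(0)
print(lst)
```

[32, 5, 7, 98, 16, 0]

append lst[-1]+lst[0] = 5+7 = 12 → [7, 8, 5, 12]
lst[-1] = lst[-1]-lst[2] = 12-5 = 7 → [7, 8, 5, 7]
append lst[-1]+lst[-1] = 7+7 = 14 → [7, 8, 5, 7, 14]
pop(0) removes 7 → [8, 5, 7, 14]
lst[3] = lst[2]*lst[-1] = 7*14 = 98 → [8, 5, 7, 98]
append lst[0]+lst[0] = 8+8 = 16 → [8, 5, 7, 98, 16]
lst[0] = lst[-1]+lst[-1] = 16+16 = 32 → [32, 5, 7, 98, 16]
append 0 → [32, 5, 7, 98, 16, 0]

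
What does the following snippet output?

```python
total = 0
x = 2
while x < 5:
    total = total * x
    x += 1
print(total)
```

x=2: total = 0*2 = 0
x=3: total = 0*3 = 0
x=4: total = 0*4 = 0

0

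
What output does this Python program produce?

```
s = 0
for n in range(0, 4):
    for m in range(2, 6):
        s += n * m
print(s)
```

84

n=0,m=2: s = 0+0 = 0
n=0,m=3: s = 0+0 = 0
n=0,m=4: s = 0+0 = 0
n=0,m=5: s = 0+0 = 0
n=1,m=2: s = 0+2 = 2
n=1,m=3: s = 2+3 = 5
n=1,m=4: s = 5+4 = 9
n=1,m=5: s = 9+5 = 14
n=2,m=2: s = 14+4 = 18
n=2,m=3: s = 18+6 = 24
n=2,m=4: s = 24+8 = 32
n=2,m=5: s = 32+10 = 42
n=3,m=2: s = 42+6 = 48
n=3,m=3: s = 48+9 = 57
n=3,m=4: s = 57+12 = 69
n=3,m=5: s = 69+15 = 84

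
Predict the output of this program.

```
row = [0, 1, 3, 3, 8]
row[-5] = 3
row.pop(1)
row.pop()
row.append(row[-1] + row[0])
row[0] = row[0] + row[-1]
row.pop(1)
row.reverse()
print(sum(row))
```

18

row[-5] = 3 → [3, 1, 3, 3, 8]
pop(1) removes 1 → [3, 3, 3, 8]
pop() removes 8 → [3, 3, 3]
append row[-1]+row[0] = 3+3 = 6 → [3, 3, 3, 6]
row[0] = row[0]+row[-1] = 3+6 = 9 → [9, 3, 3, 6]
pop(1) removes 3 → [9, 3, 6]
reverse → [6, 3, 9]
sum = 18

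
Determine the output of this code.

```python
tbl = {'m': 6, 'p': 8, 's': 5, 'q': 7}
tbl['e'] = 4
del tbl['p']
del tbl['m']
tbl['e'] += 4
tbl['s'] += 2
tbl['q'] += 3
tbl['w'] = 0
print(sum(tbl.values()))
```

25

tbl['e'] = 4 → {'m': 6, 'p': 8, 's': 5, 'q': 7, 'e': 4}
del 'p' → {'m': 6, 's': 5, 'q': 7, 'e': 4}
del 'm' → {'s': 5, 'q': 7, 'e': 4}
tbl['e'] = 4+4 = 8 → {'s': 5, 'q': 7, 'e': 8}
tbl['s'] = 5+2 = 7 → {'s': 7, 'q': 7, 'e': 8}
tbl['q'] = 7+3 = 10 → {'s': 7, 'q': 10, 'e': 8}
tbl['w'] = 0 → {'s': 7, 'q': 10, 'e': 8, 'w': 0}
sum of values = 25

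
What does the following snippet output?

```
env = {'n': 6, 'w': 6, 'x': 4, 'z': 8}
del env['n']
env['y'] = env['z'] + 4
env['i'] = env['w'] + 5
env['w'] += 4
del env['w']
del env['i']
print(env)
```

del 'n' → {'w': 6, 'x': 4, 'z': 8}
env['y'] = env['z']+4 = 12 → {'w': 6, 'x': 4, 'z': 8, 'y': 12}
env['i'] = env['w']+5 = 11 → {'w': 6, 'x': 4, 'z': 8, 'y': 12, 'i': 11}
env['w'] = 6+4 = 10 → {'w': 10, 'x': 4, 'z': 8, 'y': 12, 'i': 11}
del 'w' → {'x': 4, 'z': 8, 'y': 12, 'i': 11}
del 'i' → {'x': 4, 'z': 8, 'y': 12}

{'x': 4, 'z': 8, 'y': 12}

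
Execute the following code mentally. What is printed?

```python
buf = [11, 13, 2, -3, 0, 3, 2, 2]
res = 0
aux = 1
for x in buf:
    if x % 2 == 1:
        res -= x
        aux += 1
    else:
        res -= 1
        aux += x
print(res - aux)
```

-39

x=11: odd, res = 0-11 = -11; aux=2
x=13: odd, res = (-11)-13 = -24; aux=3
x=2: not odd, res = (-24)-1 = -25; aux=5
x=-3: odd, res = (-25)-(-3) = -22; aux=6
x=0: not odd, res = (-22)-1 = -23; aux=6
x=3: odd, res = (-23)-3 = -26; aux=7
x=2: not odd, res = (-26)-1 = -27; aux=9
x=2: not odd, res = (-27)-1 = -28; aux=11
res-aux = (-28)-11 = -39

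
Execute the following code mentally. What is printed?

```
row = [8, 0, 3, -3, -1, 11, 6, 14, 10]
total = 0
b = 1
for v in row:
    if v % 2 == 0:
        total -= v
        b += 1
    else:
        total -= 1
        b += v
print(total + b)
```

-26

v=8: even, total = 0-8 = -8; b=2
v=0: even, total = (-8)-0 = -8; b=3
v=3: not even, total = (-8)-1 = -9; b=6
v=-3: not even, total = (-9)-1 = -10; b=3
v=-1: not even, total = (-10)-1 = -11; b=2
v=11: not even, total = (-11)-1 = -12; b=13
v=6: even, total = (-12)-6 = -18; b=14
v=14: even, total = (-18)-14 = -32; b=15
v=10: even, total = (-32)-10 = -42; b=16
total+b = (-42)+16 = -26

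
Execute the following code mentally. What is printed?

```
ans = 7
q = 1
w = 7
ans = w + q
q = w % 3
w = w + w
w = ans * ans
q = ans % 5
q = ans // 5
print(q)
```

ans = 7+1 = 8
q = 7%3 = 1
w = 7+7 = 14
w = 8*8 = 64
q = 8%5 = 3
q = 8//5 = 1

1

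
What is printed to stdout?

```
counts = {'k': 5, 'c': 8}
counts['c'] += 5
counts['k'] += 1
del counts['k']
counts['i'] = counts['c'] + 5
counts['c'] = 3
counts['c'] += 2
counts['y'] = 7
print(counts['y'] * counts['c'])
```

35

counts['c'] = 8+5 = 13 → {'k': 5, 'c': 13}
counts['k'] = 5+1 = 6 → {'k': 6, 'c': 13}
del 'k' → {'c': 13}
counts['i'] = counts['c']+5 = 18 → {'c': 13, 'i': 18}
counts['c'] = 3 → {'c': 3, 'i': 18}
counts['c'] = 3+2 = 5 → {'c': 5, 'i': 18}
counts['y'] = 7 → {'c': 5, 'i': 18, 'y': 7}
counts['y']*counts['c'] = 7*5 = 35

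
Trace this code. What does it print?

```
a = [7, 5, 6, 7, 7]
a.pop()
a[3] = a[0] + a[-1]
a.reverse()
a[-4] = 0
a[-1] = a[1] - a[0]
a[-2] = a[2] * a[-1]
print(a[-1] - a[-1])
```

pop() removes 7 → [7, 5, 6, 7]
a[3] = a[0]+a[-1] = 7+7 = 14 → [7, 5, 6, 14]
reverse → [14, 6, 5, 7]
a[-4] = 0 → [0, 6, 5, 7]
a[-1] = a[1]-a[0] = 6-0 = 6 → [0, 6, 5, 6]
a[-2] = a[2]*a[-1] = 5*6 = 30 → [0, 6, 30, 6]
a[-1]-a[-1] = 6-6 = 0

0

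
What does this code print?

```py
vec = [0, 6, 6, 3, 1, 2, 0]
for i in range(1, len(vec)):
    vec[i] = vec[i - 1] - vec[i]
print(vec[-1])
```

-18

i=1: vec[1] = 0-6 = -6 → [0, -6, 6, 3, 1, 2, 0]
i=2: vec[2] = (-6)-6 = -12 → [0, -6, -12, 3, 1, 2, 0]
i=3: vec[3] = (-12)-3 = -15 → [0, -6, -12, -15, 1, 2, 0]
i=4: vec[4] = (-15)-1 = -16 → [0, -6, -12, -15, -16, 2, 0]
i=5: vec[5] = (-16)-2 = -18 → [0, -6, -12, -15, -16, -18, 0]
i=6: vec[6] = (-18)-0 = -18 → [0, -6, -12, -15, -16, -18, -18]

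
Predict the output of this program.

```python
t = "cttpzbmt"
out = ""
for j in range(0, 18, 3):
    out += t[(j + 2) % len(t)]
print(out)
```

tbcpmt

j=0: add t[2]='t' → 't'
j=3: add t[5]='b' → 'tb'
j=6: add t[0]='c' → 'tbc'
j=9: add t[3]='p' → 'tbcp'
j=12: add t[6]='m' → 'tbcpm'
j=15: add t[1]='t' → 'tbcpmt'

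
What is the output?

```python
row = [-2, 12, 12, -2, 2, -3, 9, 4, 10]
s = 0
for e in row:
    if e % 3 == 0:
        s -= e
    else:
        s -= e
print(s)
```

-42

e=-2: not %3==0, s = 0-(-2) = 2
e=12: %3==0, s = 2-12 = -10
e=12: %3==0, s = (-10)-12 = -22
e=-2: not %3==0, s = (-22)-(-2) = -20
e=2: not %3==0, s = (-20)-2 = -22
e=-3: %3==0, s = (-22)-(-3) = -19
e=9: %3==0, s = (-19)-9 = -28
e=4: not %3==0, s = (-28)-4 = -32
e=10: not %3==0, s = (-32)-10 = -42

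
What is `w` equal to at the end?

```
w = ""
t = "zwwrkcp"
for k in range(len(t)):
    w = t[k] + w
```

k=0: prepend 'z' → 'z'
k=1: prepend 'w' → 'wz'
k=2: prepend 'w' → 'wwz'
k=3: prepend 'r' → 'rwwz'
k=4: prepend 'k' → 'krwwz'
k=5: prepend 'c' → 'ckrwwz'
k=6: prepend 'p' → 'pckrwwz'

'pckrwwz'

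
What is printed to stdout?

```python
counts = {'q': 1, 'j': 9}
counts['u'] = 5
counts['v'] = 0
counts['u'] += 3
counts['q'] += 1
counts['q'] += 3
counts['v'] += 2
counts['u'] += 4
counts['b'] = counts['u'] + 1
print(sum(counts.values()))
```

counts['u'] = 5 → {'q': 1, 'j': 9, 'u': 5}
counts['v'] = 0 → {'q': 1, 'j': 9, 'u': 5, 'v': 0}
counts['u'] = 5+3 = 8 → {'q': 1, 'j': 9, 'u': 8, 'v': 0}
counts['q'] = 1+1 = 2 → {'q': 2, 'j': 9, 'u': 8, 'v': 0}
counts['q'] = 2+3 = 5 → {'q': 5, 'j': 9, 'u': 8, 'v': 0}
counts['v'] = 0+2 = 2 → {'q': 5, 'j': 9, 'u': 8, 'v': 2}
counts['u'] = 8+4 = 12 → {'q': 5, 'j': 9, 'u': 12, 'v': 2}
counts['b'] = counts['u']+1 = 13 → {'q': 5, 'j': 9, 'u': 12, 'v': 2, 'b': 13}
sum of values = 41

41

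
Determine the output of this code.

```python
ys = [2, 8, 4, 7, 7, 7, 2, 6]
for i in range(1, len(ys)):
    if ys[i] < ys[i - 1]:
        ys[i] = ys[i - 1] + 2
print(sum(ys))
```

i=1: 8>=2, unchanged → [2, 8, 4, 7, 7, 7, 2, 6]
i=2: 4<8, ys[2] = 8+2 = 10 → [2, 8, 10, 7, 7, 7, 2, 6]
i=3: 7<10, ys[3] = 10+2 = 12 → [2, 8, 10, 12, 7, 7, 2, 6]
i=4: 7<12, ys[4] = 12+2 = 14 → [2, 8, 10, 12, 14, 7, 2, 6]
i=5: 7<14, ys[5] = 14+2 = 16 → [2, 8, 10, 12, 14, 16, 2, 6]
i=6: 2<16, ys[6] = 16+2 = 18 → [2, 8, 10, 12, 14, 16, 18, 6]
i=7: 6<18, ys[7] = 18+2 = 20 → [2, 8, 10, 12, 14, 16, 18, 20]
sum = 100

100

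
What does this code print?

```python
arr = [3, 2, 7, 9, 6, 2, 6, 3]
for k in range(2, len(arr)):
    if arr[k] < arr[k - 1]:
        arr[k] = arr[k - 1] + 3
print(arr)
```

k=2: 7>=2, unchanged → [3, 2, 7, 9, 6, 2, 6, 3]
k=3: 9>=7, unchanged → [3, 2, 7, 9, 6, 2, 6, 3]
k=4: 6<9, arr[4] = 9+3 = 12 → [3, 2, 7, 9, 12, 2, 6, 3]
k=5: 2<12, arr[5] = 12+3 = 15 → [3, 2, 7, 9, 12, 15, 6, 3]
k=6: 6<15, arr[6] = 15+3 = 18 → [3, 2, 7, 9, 12, 15, 18, 3]
k=7: 3<18, arr[7] = 18+3 = 21 → [3, 2, 7, 9, 12, 15, 18, 21]

[3, 2, 7, 9, 12, 15, 18, 21]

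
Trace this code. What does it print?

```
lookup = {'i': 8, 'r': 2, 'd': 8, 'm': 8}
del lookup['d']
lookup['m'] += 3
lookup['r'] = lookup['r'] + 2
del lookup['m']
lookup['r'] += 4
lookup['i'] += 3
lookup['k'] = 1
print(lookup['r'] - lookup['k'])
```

del 'd' → {'i': 8, 'r': 2, 'm': 8}
lookup['m'] = 8+3 = 11 → {'i': 8, 'r': 2, 'm': 11}
lookup['r'] = lookup['r']+2 = 4 → {'i': 8, 'r': 4, 'm': 11}
del 'm' → {'i': 8, 'r': 4}
lookup['r'] = 4+4 = 8 → {'i': 8, 'r': 8}
lookup['i'] = 8+3 = 11 → {'i': 11, 'r': 8}
lookup['k'] = 1 → {'i': 11, 'r': 8, 'k': 1}
lookup['r']-lookup['k'] = 8-1 = 7

7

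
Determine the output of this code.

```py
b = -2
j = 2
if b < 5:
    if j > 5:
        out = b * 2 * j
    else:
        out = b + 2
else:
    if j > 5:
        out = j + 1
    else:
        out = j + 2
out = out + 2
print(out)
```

b=-2, j=2
b < 5 is True; j > 5 is False
→ out = b + 2 = 0
out = 0+2 = 2

2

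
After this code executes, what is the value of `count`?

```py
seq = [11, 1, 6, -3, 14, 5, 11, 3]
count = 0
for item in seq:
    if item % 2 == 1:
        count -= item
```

item=11: odd, count = 0-11 = -11
item=1: odd, count = (-11)-1 = -12
item=6: not odd
item=-3: odd, count = (-12)-(-3) = -9
item=14: not odd
item=5: odd, count = (-9)-5 = -14
item=11: odd, count = (-14)-11 = -25
item=3: odd, count = (-25)-3 = -28

-28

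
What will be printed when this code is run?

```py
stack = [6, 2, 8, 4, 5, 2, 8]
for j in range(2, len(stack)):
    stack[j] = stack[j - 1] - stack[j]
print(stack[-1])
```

j=2: stack[2] = 2-8 = -6 → [6, 2, -6, 4, 5, 2, 8]
j=3: stack[3] = (-6)-4 = -10 → [6, 2, -6, -10, 5, 2, 8]
j=4: stack[4] = (-10)-5 = -15 → [6, 2, -6, -10, -15, 2, 8]
j=5: stack[5] = (-15)-2 = -17 → [6, 2, -6, -10, -15, -17, 8]
j=6: stack[6] = (-17)-8 = -25 → [6, 2, -6, -10, -15, -17, -25]

-25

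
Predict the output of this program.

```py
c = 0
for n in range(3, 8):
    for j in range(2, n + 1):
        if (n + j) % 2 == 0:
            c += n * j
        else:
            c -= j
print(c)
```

n=3,j=2: odd sum, c = 0-2 = -2
n=3,j=3: even sum, c = (-2)+9 = 7
n=4,j=2: even sum, c = 7+8 = 15
n=4,j=3: odd sum, c = 15-3 = 12
n=4,j=4: even sum, c = 12+16 = 28
n=5,j=2: odd sum, c = 28-2 = 26
n=5,j=3: even sum, c = 26+15 = 41
n=5,j=4: odd sum, c = 41-4 = 37
n=5,j=5: even sum, c = 37+25 = 62
n=6,j=2: even sum, c = 62+12 = 74
n=6,j=3: odd sum, c = 74-3 = 71
n=6,j=4: even sum, c = 71+24 = 95
n=6,j=5: odd sum, c = 95-5 = 90
n=6,j=6: even sum, c = 90+36 = 126
n=7,j=2: odd sum, c = 126-2 = 124
n=7,j=3: even sum, c = 124+21 = 145
n=7,j=4: odd sum, c = 145-4 = 141
n=7,j=5: even sum, c = 141+35 = 176
n=7,j=6: odd sum, c = 176-6 = 170
n=7,j=7: even sum, c = 170+49 = 219

219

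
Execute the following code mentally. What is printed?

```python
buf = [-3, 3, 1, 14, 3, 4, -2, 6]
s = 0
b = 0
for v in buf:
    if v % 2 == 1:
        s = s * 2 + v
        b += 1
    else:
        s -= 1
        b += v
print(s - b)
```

-38

v=-3: odd, s = 0*2+(-3) = -3; b=1
v=3: odd, s = (-3)*2+3 = -3; b=2
v=1: odd, s = (-3)*2+1 = -5; b=3
v=14: not odd, s = (-5)-1 = -6; b=17
v=3: odd, s = (-6)*2+3 = -9; b=18
v=4: not odd, s = (-9)-1 = -10; b=22
v=-2: not odd, s = (-10)-1 = -11; b=20
v=6: not odd, s = (-11)-1 = -12; b=26
s-b = (-12)-26 = -38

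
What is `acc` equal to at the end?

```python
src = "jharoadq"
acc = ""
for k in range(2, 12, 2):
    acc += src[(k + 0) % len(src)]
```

'aodja'

k=2: add src[2]='a' → 'a'
k=4: add src[4]='o' → 'ao'
k=6: add src[6]='d' → 'aod'
k=8: add src[0]='j' → 'aodj'
k=10: add src[2]='a' → 'aodja'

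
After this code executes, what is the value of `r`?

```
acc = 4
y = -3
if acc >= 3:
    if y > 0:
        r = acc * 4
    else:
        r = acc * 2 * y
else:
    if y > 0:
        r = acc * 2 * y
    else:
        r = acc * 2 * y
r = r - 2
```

-26

acc=4, y=-3
acc >= 3 is True; y > 0 is False
→ r = acc * 2 * y = -24
r = (-24)-2 = -26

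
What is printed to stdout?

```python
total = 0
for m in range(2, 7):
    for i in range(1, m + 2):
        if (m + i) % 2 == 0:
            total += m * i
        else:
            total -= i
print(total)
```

m=2,i=1: odd sum, total = 0-1 = -1
m=2,i=2: even sum, total = (-1)+4 = 3
m=2,i=3: odd sum, total = 3-3 = 0
m=3,i=1: even sum, total = 0+3 = 3
m=3,i=2: odd sum, total = 3-2 = 1
m=3,i=3: even sum, total = 1+9 = 10
m=3,i=4: odd sum, total = 10-4 = 6
m=4,i=1: odd sum, total = 6-1 = 5
m=4,i=2: even sum, total = 5+8 = 13
m=4,i=3: odd sum, total = 13-3 = 10
m=4,i=4: even sum, total = 10+16 = 26
m=4,i=5: odd sum, total = 26-5 = 21
m=5,i=1: even sum, total = 21+5 = 26
m=5,i=2: odd sum, total = 26-2 = 24
m=5,i=3: even sum, total = 24+15 = 39
m=5,i=4: odd sum, total = 39-4 = 35
m=5,i=5: even sum, total = 35+25 = 60
m=5,i=6: odd sum, total = 60-6 = 54
m=6,i=1: odd sum, total = 54-1 = 53
m=6,i=2: even sum, total = 53+12 = 65
m=6,i=3: odd sum, total = 65-3 = 62
m=6,i=4: even sum, total = 62+24 = 86
m=6,i=5: odd sum, total = 86-5 = 81
m=6,i=6: even sum, total = 81+36 = 117
m=6,i=7: odd sum, total = 117-7 = 110

110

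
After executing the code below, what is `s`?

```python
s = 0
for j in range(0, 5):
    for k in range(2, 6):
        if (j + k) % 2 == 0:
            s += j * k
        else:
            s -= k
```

j=0,k=2: even sum, s = 0+0 = 0
j=0,k=3: odd sum, s = 0-3 = -3
j=0,k=4: even sum, s = (-3)+0 = -3
j=0,k=5: odd sum, s = (-3)-5 = -8
j=1,k=2: odd sum, s = (-8)-2 = -10
j=1,k=3: even sum, s = (-10)+3 = -7
j=1,k=4: odd sum, s = (-7)-4 = -11
j=1,k=5: even sum, s = (-11)+5 = -6
j=2,k=2: even sum, s = (-6)+4 = -2
j=2,k=3: odd sum, s = (-2)-3 = -5
j=2,k=4: even sum, s = (-5)+8 = 3
j=2,k=5: odd sum, s = 3-5 = -2
j=3,k=2: odd sum, s = (-2)-2 = -4
j=3,k=3: even sum, s = (-4)+9 = 5
j=3,k=4: odd sum, s = 5-4 = 1
j=3,k=5: even sum, s = 1+15 = 16
j=4,k=2: even sum, s = 16+8 = 24
j=4,k=3: odd sum, s = 24-3 = 21
j=4,k=4: even sum, s = 21+16 = 37
j=4,k=5: odd sum, s = 37-5 = 32

32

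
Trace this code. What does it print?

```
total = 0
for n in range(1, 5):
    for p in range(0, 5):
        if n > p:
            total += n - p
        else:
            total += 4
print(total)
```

60

n=1,p=0: 1>0, total = 0+1 = 1
n=1,p=1: not 1>1, total = 1+4 = 5
n=1,p=2: not 1>2, total = 5+4 = 9
n=1,p=3: not 1>3, total = 9+4 = 13
n=1,p=4: not 1>4, total = 13+4 = 17
n=2,p=0: 2>0, total = 17+2 = 19
n=2,p=1: 2>1, total = 19+1 = 20
n=2,p=2: not 2>2, total = 20+4 = 24
n=2,p=3: not 2>3, total = 24+4 = 28
n=2,p=4: not 2>4, total = 28+4 = 32
n=3,p=0: 3>0, total = 32+3 = 35
n=3,p=1: 3>1, total = 35+2 = 37
n=3,p=2: 3>2, total = 37+1 = 38
n=3,p=3: not 3>3, total = 38+4 = 42
n=3,p=4: not 3>4, total = 42+4 = 46
n=4,p=0: 4>0, total = 46+4 = 50
n=4,p=1: 4>1, total = 50+3 = 53
n=4,p=2: 4>2, total = 53+2 = 55
n=4,p=3: 4>3, total = 55+1 = 56
n=4,p=4: not 4>4, total = 56+4 = 60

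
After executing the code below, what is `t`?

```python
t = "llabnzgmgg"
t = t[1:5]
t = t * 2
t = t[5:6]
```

'a'

slice [1:5] → 'labn'
repeat ×2 → 'labnlabn'
slice [5:6] → 'a'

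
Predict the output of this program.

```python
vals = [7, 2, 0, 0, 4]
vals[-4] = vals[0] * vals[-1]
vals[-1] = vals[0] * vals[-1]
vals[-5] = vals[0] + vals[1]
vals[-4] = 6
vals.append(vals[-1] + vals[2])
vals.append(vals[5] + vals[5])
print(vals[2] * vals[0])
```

vals[-4] = vals[0]*vals[-1] = 7*4 = 28 → [7, 28, 0, 0, 4]
vals[-1] = vals[0]*vals[-1] = 7*4 = 28 → [7, 28, 0, 0, 28]
vals[-5] = vals[0]+vals[1] = 7+28 = 35 → [35, 28, 0, 0, 28]
vals[-4] = 6 → [35, 6, 0, 0, 28]
append vals[-1]+vals[2] = 28+0 = 28 → [35, 6, 0, 0, 28, 28]
append vals[5]+vals[5] = 28+28 = 56 → [35, 6, 0, 0, 28, 28, 56]
vals[2]*vals[0] = 0*35 = 0

0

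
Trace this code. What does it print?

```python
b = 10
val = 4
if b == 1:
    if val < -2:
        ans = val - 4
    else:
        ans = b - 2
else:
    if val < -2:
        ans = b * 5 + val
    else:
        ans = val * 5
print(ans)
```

b=10, val=4
b == 1 is False; val < -2 is False
→ ans = val * 5 = 20

20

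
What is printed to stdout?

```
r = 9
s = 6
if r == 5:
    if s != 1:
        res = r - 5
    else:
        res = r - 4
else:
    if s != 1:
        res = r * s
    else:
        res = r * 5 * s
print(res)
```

54

r=9, s=6
r == 5 is False; s != 1 is True
→ res = r * s = 54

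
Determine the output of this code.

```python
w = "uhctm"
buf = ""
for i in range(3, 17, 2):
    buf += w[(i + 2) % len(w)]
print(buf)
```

ucmhtuc

i=3: add w[0]='u' → 'u'
i=5: add w[2]='c' → 'uc'
i=7: add w[4]='m' → 'ucm'
i=9: add w[1]='h' → 'ucmh'
i=11: add w[3]='t' → 'ucmht'
i=13: add w[0]='u' → 'ucmhtu'
i=15: add w[2]='c' → 'ucmhtuc'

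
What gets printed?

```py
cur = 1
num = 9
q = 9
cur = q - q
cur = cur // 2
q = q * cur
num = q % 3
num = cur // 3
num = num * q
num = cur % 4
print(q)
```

0

cur = 9-9 = 0
cur = 0//2 = 0
q = 9*0 = 0
num = 0%3 = 0
num = 0//3 = 0
num = 0*0 = 0
num = 0%4 = 0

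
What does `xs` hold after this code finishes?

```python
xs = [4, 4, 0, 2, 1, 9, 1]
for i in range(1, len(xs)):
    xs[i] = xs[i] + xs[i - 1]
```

[4, 8, 8, 10, 11, 20, 21]

i=1: xs[1] = 4+4 = 8 → [4, 8, 0, 2, 1, 9, 1]
i=2: xs[2] = 0+8 = 8 → [4, 8, 8, 2, 1, 9, 1]
i=3: xs[3] = 2+8 = 10 → [4, 8, 8, 10, 1, 9, 1]
i=4: xs[4] = 1+10 = 11 → [4, 8, 8, 10, 11, 9, 1]
i=5: xs[5] = 9+11 = 20 → [4, 8, 8, 10, 11, 20, 1]
i=6: xs[6] = 1+20 = 21 → [4, 8, 8, 10, 11, 20, 21]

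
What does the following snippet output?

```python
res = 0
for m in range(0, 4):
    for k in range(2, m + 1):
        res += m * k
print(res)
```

m=2,k=2: res = 0+4 = 4
m=3,k=2: res = 4+6 = 10
m=3,k=3: res = 10+9 = 19

19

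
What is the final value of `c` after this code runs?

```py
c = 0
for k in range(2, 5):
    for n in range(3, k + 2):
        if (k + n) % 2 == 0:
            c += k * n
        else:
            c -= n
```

k=2,n=3: odd sum, c = 0-3 = -3
k=3,n=3: even sum, c = (-3)+9 = 6
k=3,n=4: odd sum, c = 6-4 = 2
k=4,n=3: odd sum, c = 2-3 = -1
k=4,n=4: even sum, c = (-1)+16 = 15
k=4,n=5: odd sum, c = 15-5 = 10

10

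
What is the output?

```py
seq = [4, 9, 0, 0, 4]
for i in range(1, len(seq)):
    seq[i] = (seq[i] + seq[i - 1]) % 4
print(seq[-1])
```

1

i=1: seq[1] = (9+4)%4 = 1 → [4, 1, 0, 0, 4]
i=2: seq[2] = (0+1)%4 = 1 → [4, 1, 1, 0, 4]
i=3: seq[3] = (0+1)%4 = 1 → [4, 1, 1, 1, 4]
i=4: seq[4] = (4+1)%4 = 1 → [4, 1, 1, 1, 1]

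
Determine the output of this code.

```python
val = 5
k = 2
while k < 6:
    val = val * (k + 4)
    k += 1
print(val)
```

k=2: val = 5*6 = 30
k=3: val = 30*7 = 210
k=4: val = 210*8 = 1680
k=5: val = 1680*9 = 15120

15120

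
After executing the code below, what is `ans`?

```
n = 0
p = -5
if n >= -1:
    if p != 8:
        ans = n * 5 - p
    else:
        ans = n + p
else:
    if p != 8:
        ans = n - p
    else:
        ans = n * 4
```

n=0, p=-5
n >= -1 is True; p != 8 is True
→ ans = n * 5 - p = 5

5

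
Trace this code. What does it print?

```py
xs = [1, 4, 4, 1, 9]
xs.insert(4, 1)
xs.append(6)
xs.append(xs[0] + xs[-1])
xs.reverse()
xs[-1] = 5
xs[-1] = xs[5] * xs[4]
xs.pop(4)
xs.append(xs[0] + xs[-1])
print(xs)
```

insert 1 at 4 → [1, 4, 4, 1, 1, 9]
append 6 → [1, 4, 4, 1, 1, 9, 6]
append xs[0]+xs[-1] = 1+6 = 7 → [1, 4, 4, 1, 1, 9, 6, 7]
reverse → [7, 6, 9, 1, 1, 4, 4, 1]
xs[-1] = 5 → [7, 6, 9, 1, 1, 4, 4, 5]
xs[-1] = xs[5]*xs[4] = 4*1 = 4 → [7, 6, 9, 1, 1, 4, 4, 4]
pop(4) removes 1 → [7, 6, 9, 1, 4, 4, 4]
append xs[0]+xs[-1] = 7+4 = 11 → [7, 6, 9, 1, 4, 4, 4, 11]

[7, 6, 9, 1, 4, 4, 4, 11]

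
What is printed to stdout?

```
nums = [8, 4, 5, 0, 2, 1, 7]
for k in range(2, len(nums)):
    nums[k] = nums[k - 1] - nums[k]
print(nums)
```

[8, 4, -1, -1, -3, -4, -11]

k=2: nums[2] = 4-5 = -1 → [8, 4, -1, 0, 2, 1, 7]
k=3: nums[3] = (-1)-0 = -1 → [8, 4, -1, -1, 2, 1, 7]
k=4: nums[4] = (-1)-2 = -3 → [8, 4, -1, -1, -3, 1, 7]
k=5: nums[5] = (-3)-1 = -4 → [8, 4, -1, -1, -3, -4, 7]
k=6: nums[6] = (-4)-7 = -11 → [8, 4, -1, -1, -3, -4, -11]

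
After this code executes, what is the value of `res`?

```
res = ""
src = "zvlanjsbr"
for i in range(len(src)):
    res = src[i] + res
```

i=0: prepend 'z' → 'z'
i=1: prepend 'v' → 'vz'
i=2: prepend 'l' → 'lvz'
i=3: prepend 'a' → 'alvz'
i=4: prepend 'n' → 'nalvz'
i=5: prepend 'j' → 'jnalvz'
i=6: prepend 's' → 'sjnalvz'
i=7: prepend 'b' → 'bsjnalvz'
i=8: prepend 'r' → 'rbsjnalvz'

'rbsjnalvz'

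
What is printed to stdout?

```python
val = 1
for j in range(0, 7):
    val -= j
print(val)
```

-20

j=0: val = 1-0 = 1
j=1: val = 1-1 = 0
j=2: val = 0-2 = -2
j=3: val = (-2)-3 = -5
j=4: val = (-5)-4 = -9
j=5: val = (-9)-5 = -14
j=6: val = (-14)-6 = -20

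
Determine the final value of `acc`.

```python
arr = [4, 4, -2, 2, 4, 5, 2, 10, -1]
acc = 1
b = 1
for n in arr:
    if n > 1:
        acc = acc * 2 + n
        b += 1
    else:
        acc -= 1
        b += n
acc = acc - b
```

n=4: >1, acc = 1*2+4 = 6; b=2
n=4: >1, acc = 6*2+4 = 16; b=3
n=-2: not >1, acc = 16-1 = 15; b=1
n=2: >1, acc = 15*2+2 = 32; b=2
n=4: >1, acc = 32*2+4 = 68; b=3
n=5: >1, acc = 68*2+5 = 141; b=4
n=2: >1, acc = 141*2+2 = 284; b=5
n=10: >1, acc = 284*2+10 = 578; b=6
n=-1: not >1, acc = 578-1 = 577; b=5
acc-b = 577-5 = 572

572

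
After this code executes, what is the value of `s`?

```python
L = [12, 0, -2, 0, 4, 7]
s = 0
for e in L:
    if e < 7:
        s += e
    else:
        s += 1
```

e=12: not <7, s = 0+1 = 1
e=0: <7, s = 1+0 = 1
e=-2: <7, s = 1+(-2) = -1
e=0: <7, s = (-1)+0 = -1
e=4: <7, s = (-1)+4 = 3
e=7: not <7, s = 3+1 = 4

4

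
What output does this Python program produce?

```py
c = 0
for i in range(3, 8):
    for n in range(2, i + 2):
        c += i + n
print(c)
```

240

i=3,n=2: c = 0+5 = 5
i=3,n=3: c = 5+6 = 11
i=3,n=4: c = 11+7 = 18
i=4,n=2: c = 18+6 = 24
i=4,n=3: c = 24+7 = 31
i=4,n=4: c = 31+8 = 39
i=4,n=5: c = 39+9 = 48
i=5,n=2: c = 48+7 = 55
i=5,n=3: c = 55+8 = 63
i=5,n=4: c = 63+9 = 72
i=5,n=5: c = 72+10 = 82
i=5,n=6: c = 82+11 = 93
i=6,n=2: c = 93+8 = 101
i=6,n=3: c = 101+9 = 110
i=6,n=4: c = 110+10 = 120
i=6,n=5: c = 120+11 = 131
i=6,n=6: c = 131+12 = 143
i=6,n=7: c = 143+13 = 156
i=7,n=2: c = 156+9 = 165
i=7,n=3: c = 165+10 = 175
i=7,n=4: c = 175+11 = 186
i=7,n=5: c = 186+12 = 198
i=7,n=6: c = 198+13 = 211
i=7,n=7: c = 211+14 = 225
i=7,n=8: c = 225+15 = 240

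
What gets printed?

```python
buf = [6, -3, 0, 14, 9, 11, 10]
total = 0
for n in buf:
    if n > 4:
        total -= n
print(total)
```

-50

n=6: >4, total = 0-6 = -6
n=-3: not >4
n=0: not >4
n=14: >4, total = (-6)-14 = -20
n=9: >4, total = (-20)-9 = -29
n=11: >4, total = (-29)-11 = -40
n=10: >4, total = (-40)-10 = -50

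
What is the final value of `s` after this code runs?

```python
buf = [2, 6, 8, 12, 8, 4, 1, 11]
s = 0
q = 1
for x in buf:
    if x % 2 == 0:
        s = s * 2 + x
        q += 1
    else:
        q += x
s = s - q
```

x=2: even, s = 0*2+2 = 2; q=2
x=6: even, s = 2*2+6 = 10; q=3
x=8: even, s = 10*2+8 = 28; q=4
x=12: even, s = 28*2+12 = 68; q=5
x=8: even, s = 68*2+8 = 144; q=6
x=4: even, s = 144*2+4 = 292; q=7
x=1: not even; q=8
x=11: not even; q=19
s-q = 292-19 = 273

273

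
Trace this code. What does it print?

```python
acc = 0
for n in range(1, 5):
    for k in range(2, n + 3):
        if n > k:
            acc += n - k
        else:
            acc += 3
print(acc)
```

37

n=1,k=2: not 1>2, acc = 0+3 = 3
n=1,k=3: not 1>3, acc = 3+3 = 6
n=2,k=2: not 2>2, acc = 6+3 = 9
n=2,k=3: not 2>3, acc = 9+3 = 12
n=2,k=4: not 2>4, acc = 12+3 = 15
n=3,k=2: 3>2, acc = 15+1 = 16
n=3,k=3: not 3>3, acc = 16+3 = 19
n=3,k=4: not 3>4, acc = 19+3 = 22
n=3,k=5: not 3>5, acc = 22+3 = 25
n=4,k=2: 4>2, acc = 25+2 = 27
n=4,k=3: 4>3, acc = 27+1 = 28
n=4,k=4: not 4>4, acc = 28+3 = 31
n=4,k=5: not 4>5, acc = 31+3 = 34
n=4,k=6: not 4>6, acc = 34+3 = 37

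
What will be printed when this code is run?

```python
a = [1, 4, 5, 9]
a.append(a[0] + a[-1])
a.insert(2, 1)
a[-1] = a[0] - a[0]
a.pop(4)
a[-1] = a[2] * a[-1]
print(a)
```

append a[0]+a[-1] = 1+9 = 10 → [1, 4, 5, 9, 10]
insert 1 at 2 → [1, 4, 1, 5, 9, 10]
a[-1] = a[0]-a[0] = 1-1 = 0 → [1, 4, 1, 5, 9, 0]
pop(4) removes 9 → [1, 4, 1, 5, 0]
a[-1] = a[2]*a[-1] = 1*0 = 0 → [1, 4, 1, 5, 0]

[1, 4, 1, 5, 0]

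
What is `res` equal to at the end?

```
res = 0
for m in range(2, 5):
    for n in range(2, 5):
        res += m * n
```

81

m=2,n=2: res = 0+4 = 4
m=2,n=3: res = 4+6 = 10
m=2,n=4: res = 10+8 = 18
m=3,n=2: res = 18+6 = 24
m=3,n=3: res = 24+9 = 33
m=3,n=4: res = 33+12 = 45
m=4,n=2: res = 45+8 = 53
m=4,n=3: res = 53+12 = 65
m=4,n=4: res = 65+16 = 81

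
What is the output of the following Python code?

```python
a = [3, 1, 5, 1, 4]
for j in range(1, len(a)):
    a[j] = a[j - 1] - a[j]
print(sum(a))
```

-10

j=1: a[1] = 3-1 = 2 → [3, 2, 5, 1, 4]
j=2: a[2] = 2-5 = -3 → [3, 2, -3, 1, 4]
j=3: a[3] = (-3)-1 = -4 → [3, 2, -3, -4, 4]
j=4: a[4] = (-4)-4 = -8 → [3, 2, -3, -4, -8]
sum = -10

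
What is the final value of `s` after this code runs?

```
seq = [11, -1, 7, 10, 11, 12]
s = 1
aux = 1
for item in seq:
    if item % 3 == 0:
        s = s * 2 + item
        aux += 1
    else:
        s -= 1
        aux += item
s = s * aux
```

item=11: not %3==0, s = 1-1 = 0; aux=12
item=-1: not %3==0, s = 0-1 = -1; aux=11
item=7: not %3==0, s = (-1)-1 = -2; aux=18
item=10: not %3==0, s = (-2)-1 = -3; aux=28
item=11: not %3==0, s = (-3)-1 = -4; aux=39
item=12: %3==0, s = (-4)*2+12 = 4; aux=40
s*aux = 4*40 = 160

160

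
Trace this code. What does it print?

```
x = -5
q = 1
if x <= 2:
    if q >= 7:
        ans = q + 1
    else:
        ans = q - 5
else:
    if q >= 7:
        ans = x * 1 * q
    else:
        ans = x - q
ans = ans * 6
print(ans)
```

-24

x=-5, q=1
x <= 2 is True; q >= 7 is False
→ ans = q - 5 = -4
ans = (-4)*6 = -24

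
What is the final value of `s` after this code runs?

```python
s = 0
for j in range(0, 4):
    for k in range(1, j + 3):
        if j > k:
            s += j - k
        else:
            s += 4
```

j=0,k=1: not 0>1, s = 0+4 = 4
j=0,k=2: not 0>2, s = 4+4 = 8
j=1,k=1: not 1>1, s = 8+4 = 12
j=1,k=2: not 1>2, s = 12+4 = 16
j=1,k=3: not 1>3, s = 16+4 = 20
j=2,k=1: 2>1, s = 20+1 = 21
j=2,k=2: not 2>2, s = 21+4 = 25
j=2,k=3: not 2>3, s = 25+4 = 29
j=2,k=4: not 2>4, s = 29+4 = 33
j=3,k=1: 3>1, s = 33+2 = 35
j=3,k=2: 3>2, s = 35+1 = 36
j=3,k=3: not 3>3, s = 36+4 = 40
j=3,k=4: not 3>4, s = 40+4 = 44
j=3,k=5: not 3>5, s = 44+4 = 48

48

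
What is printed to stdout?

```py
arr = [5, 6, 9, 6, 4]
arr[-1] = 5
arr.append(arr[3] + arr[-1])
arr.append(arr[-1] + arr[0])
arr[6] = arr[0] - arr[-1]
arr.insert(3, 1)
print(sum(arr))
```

arr[-1] = 5 → [5, 6, 9, 6, 5]
append arr[3]+arr[-1] = 6+5 = 11 → [5, 6, 9, 6, 5, 11]
append arr[-1]+arr[0] = 11+5 = 16 → [5, 6, 9, 6, 5, 11, 16]
arr[6] = arr[0]-arr[-1] = 5-16 = -11 → [5, 6, 9, 6, 5, 11, -11]
insert 1 at 3 → [5, 6, 9, 1, 6, 5, 11, -11]
sum = 32

32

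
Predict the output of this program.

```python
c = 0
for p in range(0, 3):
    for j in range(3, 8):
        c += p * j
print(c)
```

p=0,j=3: c = 0+0 = 0
p=0,j=4: c = 0+0 = 0
p=0,j=5: c = 0+0 = 0
p=0,j=6: c = 0+0 = 0
p=0,j=7: c = 0+0 = 0
p=1,j=3: c = 0+3 = 3
p=1,j=4: c = 3+4 = 7
p=1,j=5: c = 7+5 = 12
p=1,j=6: c = 12+6 = 18
p=1,j=7: c = 18+7 = 25
p=2,j=3: c = 25+6 = 31
p=2,j=4: c = 31+8 = 39
p=2,j=5: c = 39+10 = 49
p=2,j=6: c = 49+12 = 61
p=2,j=7: c = 61+14 = 75

75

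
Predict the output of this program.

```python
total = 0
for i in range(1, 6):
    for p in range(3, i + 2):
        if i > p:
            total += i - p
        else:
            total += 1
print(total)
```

11

i=2,p=3: not 2>3, total = 0+1 = 1
i=3,p=3: not 3>3, total = 1+1 = 2
i=3,p=4: not 3>4, total = 2+1 = 3
i=4,p=3: 4>3, total = 3+1 = 4
i=4,p=4: not 4>4, total = 4+1 = 5
i=4,p=5: not 4>5, total = 5+1 = 6
i=5,p=3: 5>3, total = 6+2 = 8
i=5,p=4: 5>4, total = 8+1 = 9
i=5,p=5: not 5>5, total = 9+1 = 10
i=5,p=6: not 5>6, total = 10+1 = 11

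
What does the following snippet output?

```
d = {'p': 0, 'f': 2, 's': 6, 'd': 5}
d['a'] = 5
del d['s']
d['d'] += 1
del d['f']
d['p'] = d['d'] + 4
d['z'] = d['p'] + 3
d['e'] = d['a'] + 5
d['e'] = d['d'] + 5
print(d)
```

{'p': 10, 'd': 6, 'a': 5, 'z': 13, 'e': 11}

d['a'] = 5 → {'p': 0, 'f': 2, 's': 6, 'd': 5, 'a': 5}
del 's' → {'p': 0, 'f': 2, 'd': 5, 'a': 5}
d['d'] = 5+1 = 6 → {'p': 0, 'f': 2, 'd': 6, 'a': 5}
del 'f' → {'p': 0, 'd': 6, 'a': 5}
d['p'] = d['d']+4 = 10 → {'p': 10, 'd': 6, 'a': 5}
d['z'] = d['p']+3 = 13 → {'p': 10, 'd': 6, 'a': 5, 'z': 13}
d['e'] = d['a']+5 = 10 → {'p': 10, 'd': 6, 'a': 5, 'z': 13, 'e': 10}
d['e'] = d['d']+5 = 11 → {'p': 10, 'd': 6, 'a': 5, 'z': 13, 'e': 11}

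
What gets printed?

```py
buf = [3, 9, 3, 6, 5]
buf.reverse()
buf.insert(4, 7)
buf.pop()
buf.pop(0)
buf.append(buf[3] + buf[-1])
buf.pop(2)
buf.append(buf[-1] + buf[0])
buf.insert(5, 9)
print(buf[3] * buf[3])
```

196

reverse → [5, 6, 3, 9, 3]
insert 7 at 4 → [5, 6, 3, 9, 7, 3]
pop() removes 3 → [5, 6, 3, 9, 7]
pop(0) removes 5 → [6, 3, 9, 7]
append buf[3]+buf[-1] = 7+7 = 14 → [6, 3, 9, 7, 14]
pop(2) removes 9 → [6, 3, 7, 14]
append buf[-1]+buf[0] = 14+6 = 20 → [6, 3, 7, 14, 20]
insert 9 at 5 → [6, 3, 7, 14, 20, 9]
buf[3]*buf[3] = 14*14 = 196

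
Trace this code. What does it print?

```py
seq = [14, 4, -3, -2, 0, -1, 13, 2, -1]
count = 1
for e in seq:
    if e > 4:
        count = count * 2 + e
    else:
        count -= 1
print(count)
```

33

e=14: >4, count = 1*2+14 = 16
e=4: not >4, count = 16-1 = 15
e=-3: not >4, count = 15-1 = 14
e=-2: not >4, count = 14-1 = 13
e=0: not >4, count = 13-1 = 12
e=-1: not >4, count = 12-1 = 11
e=13: >4, count = 11*2+13 = 35
e=2: not >4, count = 35-1 = 34
e=-1: not >4, count = 34-1 = 33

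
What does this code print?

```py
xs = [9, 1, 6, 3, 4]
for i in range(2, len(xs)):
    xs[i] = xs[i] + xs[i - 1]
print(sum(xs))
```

41

i=2: xs[2] = 6+1 = 7 → [9, 1, 7, 3, 4]
i=3: xs[3] = 3+7 = 10 → [9, 1, 7, 10, 4]
i=4: xs[4] = 4+10 = 14 → [9, 1, 7, 10, 14]
sum = 41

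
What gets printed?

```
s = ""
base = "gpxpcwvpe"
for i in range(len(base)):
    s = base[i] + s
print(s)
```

epvwcpxpg

i=0: prepend 'g' → 'g'
i=1: prepend 'p' → 'pg'
i=2: prepend 'x' → 'xpg'
i=3: prepend 'p' → 'pxpg'
i=4: prepend 'c' → 'cpxpg'
i=5: prepend 'w' → 'wcpxpg'
i=6: prepend 'v' → 'vwcpxpg'
i=7: prepend 'p' → 'pvwcpxpg'
i=8: prepend 'e' → 'epvwcpxpg'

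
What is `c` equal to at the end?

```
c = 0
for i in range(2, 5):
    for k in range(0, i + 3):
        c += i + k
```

102

i=2,k=0: c = 0+2 = 2
i=2,k=1: c = 2+3 = 5
i=2,k=2: c = 5+4 = 9
i=2,k=3: c = 9+5 = 14
i=2,k=4: c = 14+6 = 20
i=3,k=0: c = 20+3 = 23
i=3,k=1: c = 23+4 = 27
i=3,k=2: c = 27+5 = 32
i=3,k=3: c = 32+6 = 38
i=3,k=4: c = 38+7 = 45
i=3,k=5: c = 45+8 = 53
i=4,k=0: c = 53+4 = 57
i=4,k=1: c = 57+5 = 62
i=4,k=2: c = 62+6 = 68
i=4,k=3: c = 68+7 = 75
i=4,k=4: c = 75+8 = 83
i=4,k=5: c = 83+9 = 92
i=4,k=6: c = 92+10 = 102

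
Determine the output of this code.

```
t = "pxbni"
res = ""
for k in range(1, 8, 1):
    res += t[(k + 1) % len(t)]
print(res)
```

k=1: add t[2]='b' → 'b'
k=2: add t[3]='n' → 'bn'
k=3: add t[4]='i' → 'bni'
k=4: add t[0]='p' → 'bnip'
k=5: add t[1]='x' → 'bnipx'
k=6: add t[2]='b' → 'bnipxb'
k=7: add t[3]='n' → 'bnipxbn'

bnipxbn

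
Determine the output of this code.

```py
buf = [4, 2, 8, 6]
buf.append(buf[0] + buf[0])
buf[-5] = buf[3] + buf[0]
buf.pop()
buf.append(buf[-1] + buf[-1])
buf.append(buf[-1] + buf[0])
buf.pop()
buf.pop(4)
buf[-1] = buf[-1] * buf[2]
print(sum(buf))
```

68

append buf[0]+buf[0] = 4+4 = 8 → [4, 2, 8, 6, 8]
buf[-5] = buf[3]+buf[0] = 6+4 = 10 → [10, 2, 8, 6, 8]
pop() removes 8 → [10, 2, 8, 6]
append buf[-1]+buf[-1] = 6+6 = 12 → [10, 2, 8, 6, 12]
append buf[-1]+buf[0] = 12+10 = 22 → [10, 2, 8, 6, 12, 22]
pop() removes 22 → [10, 2, 8, 6, 12]
pop(4) removes 12 → [10, 2, 8, 6]
buf[-1] = buf[-1]*buf[2] = 6*8 = 48 → [10, 2, 8, 48]
sum = 68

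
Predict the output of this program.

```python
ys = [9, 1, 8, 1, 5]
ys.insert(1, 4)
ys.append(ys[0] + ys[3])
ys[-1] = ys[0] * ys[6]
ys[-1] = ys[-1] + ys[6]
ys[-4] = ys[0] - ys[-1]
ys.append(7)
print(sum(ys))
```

36

insert 4 at 1 → [9, 4, 1, 8, 1, 5]
append ys[0]+ys[3] = 9+8 = 17 → [9, 4, 1, 8, 1, 5, 17]
ys[-1] = ys[0]*ys[6] = 9*17 = 153 → [9, 4, 1, 8, 1, 5, 153]
ys[-1] = ys[-1]+ys[6] = 153+153 = 306 → [9, 4, 1, 8, 1, 5, 306]
ys[-4] = ys[0]-ys[-1] = 9-306 = -297 → [9, 4, 1, -297, 1, 5, 306]
append 7 → [9, 4, 1, -297, 1, 5, 306, 7]
sum = 36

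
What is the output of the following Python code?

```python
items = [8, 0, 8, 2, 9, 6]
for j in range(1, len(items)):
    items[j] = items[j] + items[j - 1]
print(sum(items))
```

j=1: items[1] = 0+8 = 8 → [8, 8, 8, 2, 9, 6]
j=2: items[2] = 8+8 = 16 → [8, 8, 16, 2, 9, 6]
j=3: items[3] = 2+16 = 18 → [8, 8, 16, 18, 9, 6]
j=4: items[4] = 9+18 = 27 → [8, 8, 16, 18, 27, 6]
j=5: items[5] = 6+27 = 33 → [8, 8, 16, 18, 27, 33]
sum = 110

110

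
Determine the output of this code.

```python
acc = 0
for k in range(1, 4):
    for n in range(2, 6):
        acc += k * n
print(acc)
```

84

k=1,n=2: acc = 0+2 = 2
k=1,n=3: acc = 2+3 = 5
k=1,n=4: acc = 5+4 = 9
k=1,n=5: acc = 9+5 = 14
k=2,n=2: acc = 14+4 = 18
k=2,n=3: acc = 18+6 = 24
k=2,n=4: acc = 24+8 = 32
k=2,n=5: acc = 32+10 = 42
k=3,n=2: acc = 42+6 = 48
k=3,n=3: acc = 48+9 = 57
k=3,n=4: acc = 57+12 = 69
k=3,n=5: acc = 69+15 = 84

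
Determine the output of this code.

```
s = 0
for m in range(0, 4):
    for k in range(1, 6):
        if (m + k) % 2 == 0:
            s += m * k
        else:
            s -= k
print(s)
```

18

m=0,k=1: odd sum, s = 0-1 = -1
m=0,k=2: even sum, s = (-1)+0 = -1
m=0,k=3: odd sum, s = (-1)-3 = -4
m=0,k=4: even sum, s = (-4)+0 = -4
m=0,k=5: odd sum, s = (-4)-5 = -9
m=1,k=1: even sum, s = (-9)+1 = -8
m=1,k=2: odd sum, s = (-8)-2 = -10
m=1,k=3: even sum, s = (-10)+3 = -7
m=1,k=4: odd sum, s = (-7)-4 = -11
m=1,k=5: even sum, s = (-11)+5 = -6
m=2,k=1: odd sum, s = (-6)-1 = -7
m=2,k=2: even sum, s = (-7)+4 = -3
m=2,k=3: odd sum, s = (-3)-3 = -6
m=2,k=4: even sum, s = (-6)+8 = 2
m=2,k=5: odd sum, s = 2-5 = -3
m=3,k=1: even sum, s = (-3)+3 = 0
m=3,k=2: odd sum, s = 0-2 = -2
m=3,k=3: even sum, s = (-2)+9 = 7
m=3,k=4: odd sum, s = 7-4 = 3
m=3,k=5: even sum, s = 3+15 = 18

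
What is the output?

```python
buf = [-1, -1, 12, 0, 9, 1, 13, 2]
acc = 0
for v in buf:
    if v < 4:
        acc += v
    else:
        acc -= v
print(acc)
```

v=-1: <4, acc = 0+(-1) = -1
v=-1: <4, acc = (-1)+(-1) = -2
v=12: not <4, acc = (-2)-12 = -14
v=0: <4, acc = (-14)+0 = -14
v=9: not <4, acc = (-14)-9 = -23
v=1: <4, acc = (-23)+1 = -22
v=13: not <4, acc = (-22)-13 = -35
v=2: <4, acc = (-35)+2 = -33

-33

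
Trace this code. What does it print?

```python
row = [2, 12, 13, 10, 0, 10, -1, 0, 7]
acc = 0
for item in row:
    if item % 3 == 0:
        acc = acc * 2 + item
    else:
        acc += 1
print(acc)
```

69

item=2: not %3==0, acc = 0+1 = 1
item=12: %3==0, acc = 1*2+12 = 14
item=13: not %3==0, acc = 14+1 = 15
item=10: not %3==0, acc = 15+1 = 16
item=0: %3==0, acc = 16*2+0 = 32
item=10: not %3==0, acc = 32+1 = 33
item=-1: not %3==0, acc = 33+1 = 34
item=0: %3==0, acc = 34*2+0 = 68
item=7: not %3==0, acc = 68+1 = 69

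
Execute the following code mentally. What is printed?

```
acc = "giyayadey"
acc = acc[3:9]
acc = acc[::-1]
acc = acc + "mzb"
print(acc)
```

yedayamzb

slice [3:9] → 'ayadey'
reverse → 'yedaya'
+ 'mzb' → 'yedayamzb'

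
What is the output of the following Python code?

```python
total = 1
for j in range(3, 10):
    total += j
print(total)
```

j=3: total = 1+3 = 4
j=4: total = 4+4 = 8
j=5: total = 8+5 = 13
j=6: total = 13+6 = 19
j=7: total = 19+7 = 26
j=8: total = 26+8 = 34
j=9: total = 34+9 = 43

43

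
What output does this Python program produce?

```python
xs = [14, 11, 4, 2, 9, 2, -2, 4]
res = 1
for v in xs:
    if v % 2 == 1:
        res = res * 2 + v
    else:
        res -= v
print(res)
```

-37

v=14: not odd, res = 1-14 = -13
v=11: odd, res = (-13)*2+11 = -15
v=4: not odd, res = (-15)-4 = -19
v=2: not odd, res = (-19)-2 = -21
v=9: odd, res = (-21)*2+9 = -33
v=2: not odd, res = (-33)-2 = -35
v=-2: not odd, res = (-35)-(-2) = -33
v=4: not odd, res = (-33)-4 = -37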